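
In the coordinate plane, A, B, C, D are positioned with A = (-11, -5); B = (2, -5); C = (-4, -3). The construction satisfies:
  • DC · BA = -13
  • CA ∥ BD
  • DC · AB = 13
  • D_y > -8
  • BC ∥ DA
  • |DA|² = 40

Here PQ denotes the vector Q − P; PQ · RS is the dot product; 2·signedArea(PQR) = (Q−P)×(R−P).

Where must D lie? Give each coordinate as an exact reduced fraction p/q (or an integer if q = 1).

1. D_x = -5  [BC ∥ DA ∩ CA ∥ BD]
2. D_y = -7  [BC ∥ DA ∩ CA ∥ BD]
   → D = (-5, -7)

D = (-5, -7)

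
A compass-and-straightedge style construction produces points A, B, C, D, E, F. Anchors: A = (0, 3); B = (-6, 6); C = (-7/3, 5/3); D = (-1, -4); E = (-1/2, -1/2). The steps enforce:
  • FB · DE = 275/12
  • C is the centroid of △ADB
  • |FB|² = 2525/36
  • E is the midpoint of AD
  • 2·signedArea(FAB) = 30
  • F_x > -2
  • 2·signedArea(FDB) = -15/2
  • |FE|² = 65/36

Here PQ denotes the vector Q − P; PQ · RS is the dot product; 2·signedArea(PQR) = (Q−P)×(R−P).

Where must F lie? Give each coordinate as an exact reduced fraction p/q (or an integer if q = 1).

1. F_x = -5/3  [2·signedArea(FDB) = -15/2 ∩ FB · DE = 275/12]
2. F_y = -7/6  [2·signedArea(FDB) = -15/2 ∩ FB · DE = 275/12]
   → F = (-5/3, -7/6)

F = (-5/3, -7/6)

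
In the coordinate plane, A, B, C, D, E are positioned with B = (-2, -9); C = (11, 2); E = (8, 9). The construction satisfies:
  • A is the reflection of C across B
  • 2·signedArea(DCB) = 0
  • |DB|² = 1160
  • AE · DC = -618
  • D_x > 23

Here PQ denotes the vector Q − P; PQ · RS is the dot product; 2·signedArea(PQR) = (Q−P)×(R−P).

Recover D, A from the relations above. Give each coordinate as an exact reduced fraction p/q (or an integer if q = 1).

1. D_x = 24  [line 11·x + -13·y + -95 = 0 ∩ |DB|² = 1160]
2. D_y = 13  [line 11·x + -13·y + -95 = 0 ∩ |DB|² = 1160]
   → D = (24, 13)
3. A_x = -15  [A is the reflection of C across B]
4. A_y = -20  [A is the reflection of C across B]
   → A = (-15, -20)

A = (-15, -20)
D = (24, 13)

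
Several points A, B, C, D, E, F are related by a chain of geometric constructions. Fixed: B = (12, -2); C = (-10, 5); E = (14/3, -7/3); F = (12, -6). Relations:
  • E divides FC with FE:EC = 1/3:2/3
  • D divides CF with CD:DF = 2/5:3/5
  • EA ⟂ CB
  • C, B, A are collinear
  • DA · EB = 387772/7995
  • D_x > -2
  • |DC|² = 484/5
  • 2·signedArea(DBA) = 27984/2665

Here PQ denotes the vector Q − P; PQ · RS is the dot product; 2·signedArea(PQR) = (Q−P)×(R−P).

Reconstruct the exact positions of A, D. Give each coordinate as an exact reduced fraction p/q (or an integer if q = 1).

A = (2898/533, 47/533)
D = (-6/5, 3/5)

1. A_x = 2898/533  [C, B, A are collinear ∩ EA ⟂ CB]
2. A_y = 47/533  [C, B, A are collinear ∩ EA ⟂ CB]
   → A = (2898/533, 47/533)
3. D_x = -6/5  [D divides CF with CD:DF = 2/5:3/5]
4. D_y = 3/5  [D divides CF with CD:DF = 2/5:3/5]
   → D = (-6/5, 3/5)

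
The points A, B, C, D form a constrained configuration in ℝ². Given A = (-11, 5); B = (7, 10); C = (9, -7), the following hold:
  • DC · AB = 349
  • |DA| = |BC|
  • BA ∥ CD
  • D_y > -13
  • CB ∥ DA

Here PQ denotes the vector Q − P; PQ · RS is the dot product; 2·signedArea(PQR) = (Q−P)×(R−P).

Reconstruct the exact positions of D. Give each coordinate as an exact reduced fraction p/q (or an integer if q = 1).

D = (-9, -12)

1. D_x = -9  [CB ∥ DA ∩ BA ∥ CD]
2. D_y = -12  [CB ∥ DA ∩ BA ∥ CD]
   → D = (-9, -12)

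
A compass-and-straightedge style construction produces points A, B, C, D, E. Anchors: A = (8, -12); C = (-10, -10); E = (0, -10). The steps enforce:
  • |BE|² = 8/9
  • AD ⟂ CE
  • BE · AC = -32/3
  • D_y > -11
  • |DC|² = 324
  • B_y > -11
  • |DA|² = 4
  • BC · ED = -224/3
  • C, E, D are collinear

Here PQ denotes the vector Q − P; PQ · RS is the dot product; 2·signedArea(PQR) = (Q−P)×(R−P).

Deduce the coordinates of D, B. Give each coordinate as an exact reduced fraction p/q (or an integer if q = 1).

B = (-2/3, -32/3)
D = (8, -10)

1. D_x = 8  [C, E, D are collinear ∩ AD ⟂ CE]
2. D_y = -10  [C, E, D are collinear ∩ AD ⟂ CE]
   → D = (8, -10)
3. B_x = -2/3  [BE · AC = -32/3 ∩ BC · ED = -224/3]
4. B_y = -32/3  [BE · AC = -32/3 ∩ BC · ED = -224/3]
   → B = (-2/3, -32/3)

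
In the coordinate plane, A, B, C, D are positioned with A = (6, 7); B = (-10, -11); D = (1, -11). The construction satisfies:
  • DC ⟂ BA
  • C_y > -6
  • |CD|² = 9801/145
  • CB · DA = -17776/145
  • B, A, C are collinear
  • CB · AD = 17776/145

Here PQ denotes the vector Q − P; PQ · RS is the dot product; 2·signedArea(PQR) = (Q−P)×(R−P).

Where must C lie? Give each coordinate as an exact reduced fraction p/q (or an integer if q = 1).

C = (-746/145, -803/145)

1. C_x = -746/145  [B, A, C are collinear ∩ DC ⟂ BA]
2. C_y = -803/145  [B, A, C are collinear ∩ DC ⟂ BA]
   → C = (-746/145, -803/145)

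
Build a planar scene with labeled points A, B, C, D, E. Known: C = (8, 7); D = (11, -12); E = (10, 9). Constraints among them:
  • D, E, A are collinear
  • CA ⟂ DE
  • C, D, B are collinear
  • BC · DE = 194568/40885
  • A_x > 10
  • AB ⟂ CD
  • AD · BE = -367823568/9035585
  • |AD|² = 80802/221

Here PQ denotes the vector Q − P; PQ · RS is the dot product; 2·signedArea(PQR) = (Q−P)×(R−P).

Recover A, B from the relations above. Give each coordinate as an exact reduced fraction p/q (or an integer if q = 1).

A = (2230/221, 1569/221)
B = (328532/40885, 276999/40885)

1. A_x = 2230/221  [D, E, A are collinear ∩ CA ⟂ DE]
2. A_y = 1569/221  [D, E, A are collinear ∩ CA ⟂ DE]
   → A = (2230/221, 1569/221)
3. B_x = 328532/40885  [C, D, B are collinear ∩ AB ⟂ CD]
4. B_y = 276999/40885  [C, D, B are collinear ∩ AB ⟂ CD]
   → B = (328532/40885, 276999/40885)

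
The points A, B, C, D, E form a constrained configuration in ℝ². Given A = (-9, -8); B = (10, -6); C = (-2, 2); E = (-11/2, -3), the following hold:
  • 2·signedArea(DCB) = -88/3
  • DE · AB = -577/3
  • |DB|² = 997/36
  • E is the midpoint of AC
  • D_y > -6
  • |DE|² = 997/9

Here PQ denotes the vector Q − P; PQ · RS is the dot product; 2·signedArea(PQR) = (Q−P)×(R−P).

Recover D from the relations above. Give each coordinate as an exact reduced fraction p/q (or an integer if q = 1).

D = (29/6, -5)

1. D_x = 29/6  [DE · AB = -577/3 ∩ 2·signedArea(DCB) = -88/3]
2. D_y = -5  [DE · AB = -577/3 ∩ 2·signedArea(DCB) = -88/3]
   → D = (29/6, -5)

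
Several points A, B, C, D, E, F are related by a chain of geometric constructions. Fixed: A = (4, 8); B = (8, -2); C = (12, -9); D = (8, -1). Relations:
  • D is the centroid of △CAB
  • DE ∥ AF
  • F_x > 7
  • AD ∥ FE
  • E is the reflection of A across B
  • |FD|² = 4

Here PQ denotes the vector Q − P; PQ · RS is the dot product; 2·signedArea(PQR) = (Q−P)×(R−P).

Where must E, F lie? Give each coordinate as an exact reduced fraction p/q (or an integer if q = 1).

1. E_x = 12  [E is the reflection of A across B]
2. E_y = -12  [E is the reflection of A across B]
   → E = (12, -12)
3. F_x = 8  [AD ∥ FE ∩ DE ∥ AF]
4. F_y = -3  [AD ∥ FE ∩ DE ∥ AF]
   → F = (8, -3)

E = (12, -12)
F = (8, -3)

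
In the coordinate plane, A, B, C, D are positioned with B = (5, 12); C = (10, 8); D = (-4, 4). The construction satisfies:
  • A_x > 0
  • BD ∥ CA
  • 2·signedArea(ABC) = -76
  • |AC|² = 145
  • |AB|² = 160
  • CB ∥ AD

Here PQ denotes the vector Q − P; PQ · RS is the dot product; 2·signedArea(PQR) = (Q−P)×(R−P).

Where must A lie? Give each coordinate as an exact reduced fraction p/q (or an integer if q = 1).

1. A_x = 1  [CB ∥ AD ∩ BD ∥ CA]
2. A_y = 0  [CB ∥ AD ∩ BD ∥ CA]
   → A = (1, 0)

A = (1, 0)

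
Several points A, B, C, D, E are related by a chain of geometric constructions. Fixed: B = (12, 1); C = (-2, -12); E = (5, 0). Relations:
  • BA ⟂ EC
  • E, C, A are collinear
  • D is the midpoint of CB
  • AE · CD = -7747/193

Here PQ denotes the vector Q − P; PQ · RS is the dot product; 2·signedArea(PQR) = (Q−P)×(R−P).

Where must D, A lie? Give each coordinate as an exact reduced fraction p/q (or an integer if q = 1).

1. D_x = 5  [D is the midpoint of CB]
2. D_y = -11/2  [D is the midpoint of CB]
   → D = (5, -11/2)
3. A_x = 1392/193  [E, C, A are collinear ∩ BA ⟂ EC]
4. A_y = 732/193  [E, C, A are collinear ∩ BA ⟂ EC]
   → A = (1392/193, 732/193)

A = (1392/193, 732/193)
D = (5, -11/2)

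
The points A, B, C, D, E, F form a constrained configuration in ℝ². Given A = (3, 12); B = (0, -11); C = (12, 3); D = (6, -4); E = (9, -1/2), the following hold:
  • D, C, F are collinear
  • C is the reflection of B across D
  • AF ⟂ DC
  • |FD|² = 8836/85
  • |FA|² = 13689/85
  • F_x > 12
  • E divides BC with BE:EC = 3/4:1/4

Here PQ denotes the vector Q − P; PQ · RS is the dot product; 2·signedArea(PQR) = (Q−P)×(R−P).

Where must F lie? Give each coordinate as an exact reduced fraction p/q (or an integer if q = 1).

F = (1074/85, 318/85)

1. F_x = 1074/85  [D, C, F are collinear ∩ AF ⟂ DC]
2. F_y = 318/85  [D, C, F are collinear ∩ AF ⟂ DC]
   → F = (1074/85, 318/85)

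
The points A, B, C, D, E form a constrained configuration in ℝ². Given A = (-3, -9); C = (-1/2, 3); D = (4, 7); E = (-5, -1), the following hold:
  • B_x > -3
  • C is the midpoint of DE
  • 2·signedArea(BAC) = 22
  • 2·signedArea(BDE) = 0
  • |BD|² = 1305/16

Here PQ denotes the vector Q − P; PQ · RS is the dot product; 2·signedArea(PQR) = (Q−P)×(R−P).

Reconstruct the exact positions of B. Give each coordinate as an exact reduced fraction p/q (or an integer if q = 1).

1. B_x = -11/4  [2·signedArea(BDE) = 0 ∩ 2·signedArea(BAC) = 22]
2. B_y = 1  [2·signedArea(BDE) = 0 ∩ 2·signedArea(BAC) = 22]
   → B = (-11/4, 1)

B = (-11/4, 1)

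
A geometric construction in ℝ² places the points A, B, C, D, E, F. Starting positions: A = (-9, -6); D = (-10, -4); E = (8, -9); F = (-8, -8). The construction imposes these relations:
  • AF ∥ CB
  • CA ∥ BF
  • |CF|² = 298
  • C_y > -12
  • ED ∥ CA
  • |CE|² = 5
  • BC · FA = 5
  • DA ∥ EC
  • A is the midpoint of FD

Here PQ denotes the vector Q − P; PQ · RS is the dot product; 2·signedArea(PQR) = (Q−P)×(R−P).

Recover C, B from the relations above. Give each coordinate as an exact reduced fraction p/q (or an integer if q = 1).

B = (10, -13)
C = (9, -11)

1. C_x = 9  [ED ∥ CA ∩ DA ∥ EC]
2. C_y = -11  [ED ∥ CA ∩ DA ∥ EC]
   → C = (9, -11)
3. B_x = 10  [CA ∥ BF ∩ AF ∥ CB]
4. B_y = -13  [CA ∥ BF ∩ AF ∥ CB]
   → B = (10, -13)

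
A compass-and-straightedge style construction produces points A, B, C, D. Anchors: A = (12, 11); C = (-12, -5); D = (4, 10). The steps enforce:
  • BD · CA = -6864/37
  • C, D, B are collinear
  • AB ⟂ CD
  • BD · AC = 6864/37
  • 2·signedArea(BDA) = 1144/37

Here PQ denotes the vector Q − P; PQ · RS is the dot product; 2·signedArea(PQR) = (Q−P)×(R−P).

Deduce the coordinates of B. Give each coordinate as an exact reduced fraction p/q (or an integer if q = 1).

B = (324/37, 535/37)

1. B_x = 324/37  [C, D, B are collinear ∩ AB ⟂ CD]
2. B_y = 535/37  [C, D, B are collinear ∩ AB ⟂ CD]
   → B = (324/37, 535/37)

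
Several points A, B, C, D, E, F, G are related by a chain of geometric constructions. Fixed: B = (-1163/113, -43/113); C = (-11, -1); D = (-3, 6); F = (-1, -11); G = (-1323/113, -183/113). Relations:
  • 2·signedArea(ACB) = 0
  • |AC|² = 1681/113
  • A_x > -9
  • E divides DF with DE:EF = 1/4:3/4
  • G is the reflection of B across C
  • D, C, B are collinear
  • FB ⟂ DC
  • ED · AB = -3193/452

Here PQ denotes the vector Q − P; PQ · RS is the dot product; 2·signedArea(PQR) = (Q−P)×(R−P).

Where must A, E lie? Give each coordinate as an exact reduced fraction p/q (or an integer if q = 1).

A = (-915/113, 174/113)
E = (-5/2, 7/4)

1. A_x = -915/113  [line -70/113·x + 80/113·y + -690/113 = 0 ∩ |AC|² = 1681/113]
2. A_y = 174/113  [line -70/113·x + 80/113·y + -690/113 = 0 ∩ |AC|² = 1681/113]
   → A = (-915/113, 174/113)
3. E_x = -5/2  [E divides DF with DE:EF = 1/4:3/4]
4. E_y = 7/4  [E divides DF with DE:EF = 1/4:3/4]
   → E = (-5/2, 7/4)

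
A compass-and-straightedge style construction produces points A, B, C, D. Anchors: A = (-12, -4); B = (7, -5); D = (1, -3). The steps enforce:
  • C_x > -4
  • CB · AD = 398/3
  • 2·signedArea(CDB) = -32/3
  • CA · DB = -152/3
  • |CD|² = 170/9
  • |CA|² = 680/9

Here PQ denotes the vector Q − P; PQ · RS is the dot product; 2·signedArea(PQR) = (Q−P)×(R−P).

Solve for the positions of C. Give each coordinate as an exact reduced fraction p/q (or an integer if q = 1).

1. C_x = -10/3  [CA · DB = -152/3 ∩ 2·signedArea(CDB) = -32/3]
2. C_y = -10/3  [CA · DB = -152/3 ∩ 2·signedArea(CDB) = -32/3]
   → C = (-10/3, -10/3)

C = (-10/3, -10/3)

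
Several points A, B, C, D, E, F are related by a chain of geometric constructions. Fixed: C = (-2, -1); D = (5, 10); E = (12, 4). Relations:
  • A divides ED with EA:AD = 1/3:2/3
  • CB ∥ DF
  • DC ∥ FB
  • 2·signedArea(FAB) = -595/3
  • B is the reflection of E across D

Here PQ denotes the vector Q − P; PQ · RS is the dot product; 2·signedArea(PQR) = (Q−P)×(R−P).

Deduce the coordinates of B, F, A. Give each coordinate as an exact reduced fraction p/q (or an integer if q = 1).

1. B_x = -2  [B is the reflection of E across D]
2. B_y = 16  [B is the reflection of E across D]
   → B = (-2, 16)
3. F_x = 5  [DC ∥ FB ∩ CB ∥ DF]
4. F_y = 27  [DC ∥ FB ∩ CB ∥ DF]
   → F = (5, 27)
5. A_x = 29/3  [A divides ED with EA:AD = 1/3:2/3]
6. A_y = 6  [A divides ED with EA:AD = 1/3:2/3]
   → A = (29/3, 6)

A = (29/3, 6)
B = (-2, 16)
F = (5, 27)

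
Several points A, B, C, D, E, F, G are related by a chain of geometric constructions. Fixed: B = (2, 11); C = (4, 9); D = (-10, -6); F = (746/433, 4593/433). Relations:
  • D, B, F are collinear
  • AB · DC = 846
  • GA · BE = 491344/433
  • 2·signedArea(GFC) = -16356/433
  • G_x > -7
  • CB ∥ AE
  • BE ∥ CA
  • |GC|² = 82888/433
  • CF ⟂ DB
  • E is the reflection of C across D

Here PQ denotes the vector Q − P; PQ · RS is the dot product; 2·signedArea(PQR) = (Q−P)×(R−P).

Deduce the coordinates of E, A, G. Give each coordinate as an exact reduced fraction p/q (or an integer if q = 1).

1. E_x = -24  [E is the reflection of C across D]
2. E_y = -21  [E is the reflection of C across D]
   → E = (-24, -21)
3. A_x = -22  [CB ∥ AE ∩ BE ∥ CA]
4. A_y = -23  [CB ∥ AE ∩ BE ∥ CA]
   → A = (-22, -23)
5. G_x = -2638/433  [2·signedArea(GFC) = -16356/433 ∩ GA · BE = 491344/433]
6. G_y = -201/433  [2·signedArea(GFC) = -16356/433 ∩ GA · BE = 491344/433]
   → G = (-2638/433, -201/433)

A = (-22, -23)
E = (-24, -21)
G = (-2638/433, -201/433)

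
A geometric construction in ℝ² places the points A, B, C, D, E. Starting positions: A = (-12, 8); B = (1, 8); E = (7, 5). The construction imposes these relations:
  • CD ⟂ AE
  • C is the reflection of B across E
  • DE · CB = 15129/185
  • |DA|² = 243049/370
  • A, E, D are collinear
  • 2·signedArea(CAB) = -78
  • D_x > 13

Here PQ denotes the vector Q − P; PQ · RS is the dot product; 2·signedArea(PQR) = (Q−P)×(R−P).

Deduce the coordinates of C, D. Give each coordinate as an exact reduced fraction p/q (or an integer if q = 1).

C = (13, 2)
D = (4927/370, 1481/370)

1. C_x = 13  [C is the reflection of B across E]
2. C_y = 2  [C is the reflection of B across E]
   → C = (13, 2)
3. D_x = 4927/370  [A, E, D are collinear ∩ CD ⟂ AE]
4. D_y = 1481/370  [A, E, D are collinear ∩ CD ⟂ AE]
   → D = (4927/370, 1481/370)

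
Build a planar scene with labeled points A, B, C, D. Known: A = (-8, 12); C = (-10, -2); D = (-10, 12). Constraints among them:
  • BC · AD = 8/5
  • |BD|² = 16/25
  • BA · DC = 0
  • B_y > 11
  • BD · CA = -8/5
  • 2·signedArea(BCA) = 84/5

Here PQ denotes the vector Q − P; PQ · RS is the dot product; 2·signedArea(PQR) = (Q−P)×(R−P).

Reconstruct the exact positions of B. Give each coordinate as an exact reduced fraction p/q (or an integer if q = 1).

1. B_x = -46/5  [BA · DC = 0 ∩ 2·signedArea(BCA) = 84/5]
2. B_y = 12  [BA · DC = 0 ∩ 2·signedArea(BCA) = 84/5]
   → B = (-46/5, 12)

B = (-46/5, 12)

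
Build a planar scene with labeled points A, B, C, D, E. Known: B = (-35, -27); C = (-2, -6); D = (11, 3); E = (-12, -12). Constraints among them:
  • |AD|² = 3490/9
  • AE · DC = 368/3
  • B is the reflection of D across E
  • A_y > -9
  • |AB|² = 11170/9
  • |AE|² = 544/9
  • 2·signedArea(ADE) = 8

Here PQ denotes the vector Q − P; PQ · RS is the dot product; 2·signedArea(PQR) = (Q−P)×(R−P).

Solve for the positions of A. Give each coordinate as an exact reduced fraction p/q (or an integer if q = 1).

A = (-16/3, -8)

1. A_x = -16/3  [2·signedArea(ADE) = 8 ∩ AE · DC = 368/3]
2. A_y = -8  [2·signedArea(ADE) = 8 ∩ AE · DC = 368/3]
   → A = (-16/3, -8)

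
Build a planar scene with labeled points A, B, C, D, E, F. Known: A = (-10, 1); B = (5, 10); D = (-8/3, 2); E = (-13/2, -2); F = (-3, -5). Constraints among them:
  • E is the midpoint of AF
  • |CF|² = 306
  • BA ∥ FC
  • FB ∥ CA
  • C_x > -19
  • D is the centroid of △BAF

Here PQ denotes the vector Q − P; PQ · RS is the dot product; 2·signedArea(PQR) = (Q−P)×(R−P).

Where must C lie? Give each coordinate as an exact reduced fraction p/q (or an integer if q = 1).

C = (-18, -14)

1. C_x = -18  [FB ∥ CA ∩ BA ∥ FC]
2. C_y = -14  [FB ∥ CA ∩ BA ∥ FC]
   → C = (-18, -14)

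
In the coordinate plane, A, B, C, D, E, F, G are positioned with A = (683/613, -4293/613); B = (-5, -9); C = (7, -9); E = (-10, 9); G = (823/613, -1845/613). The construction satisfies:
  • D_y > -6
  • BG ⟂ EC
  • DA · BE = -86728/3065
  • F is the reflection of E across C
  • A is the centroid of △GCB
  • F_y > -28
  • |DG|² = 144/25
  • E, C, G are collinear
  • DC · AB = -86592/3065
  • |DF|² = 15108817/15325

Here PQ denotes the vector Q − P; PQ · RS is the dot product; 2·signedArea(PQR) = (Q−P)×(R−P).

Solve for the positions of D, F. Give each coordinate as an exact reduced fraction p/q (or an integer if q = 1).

D = (739/613, -16569/3065)
F = (24, -27)

1. D_x = 739/613  [DC · AB = -86592/3065 ∩ DA · BE = -86728/3065]
2. D_y = -16569/3065  [DC · AB = -86592/3065 ∩ DA · BE = -86728/3065]
   → D = (739/613, -16569/3065)
3. F_x = 24  [F is the reflection of E across C]
4. F_y = -27  [F is the reflection of E across C]
   → F = (24, -27)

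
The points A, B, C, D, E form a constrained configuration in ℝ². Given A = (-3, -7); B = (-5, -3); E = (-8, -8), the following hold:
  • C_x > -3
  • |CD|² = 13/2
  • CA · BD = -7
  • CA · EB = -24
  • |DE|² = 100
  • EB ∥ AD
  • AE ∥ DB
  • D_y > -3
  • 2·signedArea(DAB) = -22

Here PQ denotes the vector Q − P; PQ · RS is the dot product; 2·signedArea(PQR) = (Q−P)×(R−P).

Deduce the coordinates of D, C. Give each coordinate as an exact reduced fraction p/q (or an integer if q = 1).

C = (-5/2, -5/2)
D = (0, -2)

1. D_x = 0  [AE ∥ DB ∩ EB ∥ AD]
2. D_y = -2  [AE ∥ DB ∩ EB ∥ AD]
   → D = (0, -2)
3. C_x = -5/2  [CA · EB = -24 ∩ CA · BD = -7]
4. C_y = -5/2  [CA · EB = -24 ∩ CA · BD = -7]
   → C = (-5/2, -5/2)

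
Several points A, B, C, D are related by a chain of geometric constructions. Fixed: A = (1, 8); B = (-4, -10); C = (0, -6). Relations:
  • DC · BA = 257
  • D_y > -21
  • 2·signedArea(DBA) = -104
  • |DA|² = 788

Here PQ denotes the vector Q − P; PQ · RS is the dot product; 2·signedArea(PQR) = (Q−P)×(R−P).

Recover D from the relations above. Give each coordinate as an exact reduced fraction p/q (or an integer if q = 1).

D = (-1, -20)

1. D_x = -1  [2·signedArea(DBA) = -104 ∩ DC · BA = 257]
2. D_y = -20  [2·signedArea(DBA) = -104 ∩ DC · BA = 257]
   → D = (-1, -20)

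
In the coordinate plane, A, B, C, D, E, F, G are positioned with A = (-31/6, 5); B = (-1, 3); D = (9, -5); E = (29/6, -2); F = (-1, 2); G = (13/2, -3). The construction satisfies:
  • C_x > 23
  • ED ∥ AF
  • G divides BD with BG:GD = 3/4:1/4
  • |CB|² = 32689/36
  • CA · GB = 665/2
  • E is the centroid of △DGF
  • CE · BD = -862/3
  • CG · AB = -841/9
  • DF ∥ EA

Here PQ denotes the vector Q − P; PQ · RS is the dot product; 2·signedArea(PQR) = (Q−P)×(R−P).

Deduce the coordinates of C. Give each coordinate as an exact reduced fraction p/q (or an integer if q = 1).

1. C_x = 139/6  [CA · GB = 665/2 ∩ CG · AB = -841/9]
2. C_y = -15  [CA · GB = 665/2 ∩ CG · AB = -841/9]
   → C = (139/6, -15)

C = (139/6, -15)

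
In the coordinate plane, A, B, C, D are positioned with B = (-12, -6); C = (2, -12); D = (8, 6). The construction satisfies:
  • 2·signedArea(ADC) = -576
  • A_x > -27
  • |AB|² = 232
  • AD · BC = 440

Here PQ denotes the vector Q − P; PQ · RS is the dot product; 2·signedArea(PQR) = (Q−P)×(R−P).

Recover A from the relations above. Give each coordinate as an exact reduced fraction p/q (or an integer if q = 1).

A = (-26, 0)

1. A_x = -26  [2·signedArea(ADC) = -576 ∩ AD · BC = 440]
2. A_y = 0  [2·signedArea(ADC) = -576 ∩ AD · BC = 440]
   → A = (-26, 0)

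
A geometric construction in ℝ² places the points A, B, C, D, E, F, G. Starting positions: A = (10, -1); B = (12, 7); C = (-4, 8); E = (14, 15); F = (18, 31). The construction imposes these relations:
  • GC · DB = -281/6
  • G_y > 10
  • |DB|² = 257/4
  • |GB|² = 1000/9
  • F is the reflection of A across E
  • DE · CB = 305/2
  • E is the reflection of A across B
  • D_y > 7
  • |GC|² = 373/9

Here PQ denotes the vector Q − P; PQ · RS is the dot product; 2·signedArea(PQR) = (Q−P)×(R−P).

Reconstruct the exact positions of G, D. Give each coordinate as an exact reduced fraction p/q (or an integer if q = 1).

1. D_x = 4  [line -16·x + 1·y + 113/2 = 0 ∩ |DB|² = 257/4]
2. D_y = 15/2  [line -16·x + 1·y + 113/2 = 0 ∩ |DB|² = 257/4]
   → D = (4, 15/2)
3. G_x = 2  [line -8·x + 1/2·y + 65/6 = 0 ∩ |GB|² = 1000/9]
4. G_y = 31/3  [line -8·x + 1/2·y + 65/6 = 0 ∩ |GB|² = 1000/9]
   → G = (2, 31/3)

D = (4, 15/2)
G = (2, 31/3)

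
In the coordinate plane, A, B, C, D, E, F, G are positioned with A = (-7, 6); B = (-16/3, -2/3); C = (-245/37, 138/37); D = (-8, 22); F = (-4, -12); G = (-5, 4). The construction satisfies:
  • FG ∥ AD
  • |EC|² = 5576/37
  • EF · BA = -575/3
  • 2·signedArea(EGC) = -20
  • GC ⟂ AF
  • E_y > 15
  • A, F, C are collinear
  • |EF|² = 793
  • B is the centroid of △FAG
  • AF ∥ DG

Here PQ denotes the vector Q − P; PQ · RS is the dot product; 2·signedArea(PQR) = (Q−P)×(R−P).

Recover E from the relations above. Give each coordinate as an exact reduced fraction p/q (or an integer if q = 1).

1. E_x = -7  [EF · BA = -575/3 ∩ 2·signedArea(EGC) = -20]
2. E_y = 16  [EF · BA = -575/3 ∩ 2·signedArea(EGC) = -20]
   → E = (-7, 16)

E = (-7, 16)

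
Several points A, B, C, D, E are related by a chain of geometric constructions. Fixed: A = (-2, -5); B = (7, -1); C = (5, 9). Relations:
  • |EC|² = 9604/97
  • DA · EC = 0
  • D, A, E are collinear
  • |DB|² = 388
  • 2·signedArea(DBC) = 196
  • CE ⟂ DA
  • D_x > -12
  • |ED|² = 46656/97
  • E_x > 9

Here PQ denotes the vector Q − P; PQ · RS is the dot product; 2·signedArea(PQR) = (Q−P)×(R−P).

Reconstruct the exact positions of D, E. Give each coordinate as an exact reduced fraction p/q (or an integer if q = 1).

1. D_x = -11  [line -10·x + -2·y + -128 = 0 ∩ |DB|² = 388]
2. D_y = -9  [line -10·x + -2·y + -128 = 0 ∩ |DB|² = 388]
   → D = (-11, -9)
3. E_x = 877/97  [DA · EC = 0 ∩ D, A, E are collinear]
4. E_y = -9/97  [DA · EC = 0 ∩ D, A, E are collinear]
   → E = (877/97, -9/97)

D = (-11, -9)
E = (877/97, -9/97)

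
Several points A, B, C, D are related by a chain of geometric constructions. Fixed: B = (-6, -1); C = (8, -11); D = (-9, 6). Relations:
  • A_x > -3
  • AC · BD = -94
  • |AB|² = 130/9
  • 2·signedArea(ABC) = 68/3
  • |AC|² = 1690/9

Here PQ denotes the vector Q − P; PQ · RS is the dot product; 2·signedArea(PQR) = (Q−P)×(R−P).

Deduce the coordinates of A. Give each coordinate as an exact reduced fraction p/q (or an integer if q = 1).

A = (-7/3, -2)

1. A_x = -7/3  [2·signedArea(ABC) = 68/3 ∩ AC · BD = -94]
2. A_y = -2  [2·signedArea(ABC) = 68/3 ∩ AC · BD = -94]
   → A = (-7/3, -2)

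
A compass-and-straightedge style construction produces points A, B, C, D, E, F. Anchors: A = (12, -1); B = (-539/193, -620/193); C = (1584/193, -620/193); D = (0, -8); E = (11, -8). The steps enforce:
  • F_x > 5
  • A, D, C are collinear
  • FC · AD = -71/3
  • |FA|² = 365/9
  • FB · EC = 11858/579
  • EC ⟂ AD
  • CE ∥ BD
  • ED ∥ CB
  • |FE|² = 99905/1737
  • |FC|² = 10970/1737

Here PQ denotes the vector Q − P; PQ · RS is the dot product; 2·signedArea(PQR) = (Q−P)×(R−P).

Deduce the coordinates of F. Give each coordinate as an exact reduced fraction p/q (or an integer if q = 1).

F = (3361/579, -1433/579)

1. F_x = 3361/579  [FC · AD = -71/3 ∩ FB · EC = 11858/579]
2. F_y = -1433/579  [FC · AD = -71/3 ∩ FB · EC = 11858/579]
   → F = (3361/579, -1433/579)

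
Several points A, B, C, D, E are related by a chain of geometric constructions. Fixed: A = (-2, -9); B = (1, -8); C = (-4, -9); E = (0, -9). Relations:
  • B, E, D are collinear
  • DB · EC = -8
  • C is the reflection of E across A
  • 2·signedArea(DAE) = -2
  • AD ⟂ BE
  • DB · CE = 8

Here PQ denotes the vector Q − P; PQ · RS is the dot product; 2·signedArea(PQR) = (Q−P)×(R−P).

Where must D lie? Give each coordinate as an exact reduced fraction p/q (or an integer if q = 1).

1. D_x = -1  [B, E, D are collinear ∩ AD ⟂ BE]
2. D_y = -10  [B, E, D are collinear ∩ AD ⟂ BE]
   → D = (-1, -10)

D = (-1, -10)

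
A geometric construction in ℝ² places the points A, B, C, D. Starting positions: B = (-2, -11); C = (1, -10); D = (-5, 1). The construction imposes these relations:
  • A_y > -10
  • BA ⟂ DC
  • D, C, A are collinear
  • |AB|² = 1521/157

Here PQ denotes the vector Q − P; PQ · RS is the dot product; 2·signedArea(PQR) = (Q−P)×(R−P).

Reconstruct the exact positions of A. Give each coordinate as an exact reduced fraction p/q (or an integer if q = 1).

1. A_x = 115/157  [D, C, A are collinear ∩ BA ⟂ DC]
2. A_y = -1493/157  [D, C, A are collinear ∩ BA ⟂ DC]
   → A = (115/157, -1493/157)

A = (115/157, -1493/157)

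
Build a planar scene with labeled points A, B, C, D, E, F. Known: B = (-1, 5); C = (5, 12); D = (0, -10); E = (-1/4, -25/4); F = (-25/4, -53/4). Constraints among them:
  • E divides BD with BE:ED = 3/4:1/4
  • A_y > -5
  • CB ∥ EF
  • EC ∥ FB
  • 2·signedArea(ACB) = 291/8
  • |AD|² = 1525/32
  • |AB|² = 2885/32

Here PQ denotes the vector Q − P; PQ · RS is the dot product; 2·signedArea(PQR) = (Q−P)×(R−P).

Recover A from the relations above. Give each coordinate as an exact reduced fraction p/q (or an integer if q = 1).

1. A_x = -29/8  [line 7·x + -6·y + 5/8 = 0 ∩ |AD|² = 1525/32]
2. A_y = -33/8  [line 7·x + -6·y + 5/8 = 0 ∩ |AD|² = 1525/32]
   → A = (-29/8, -33/8)

A = (-29/8, -33/8)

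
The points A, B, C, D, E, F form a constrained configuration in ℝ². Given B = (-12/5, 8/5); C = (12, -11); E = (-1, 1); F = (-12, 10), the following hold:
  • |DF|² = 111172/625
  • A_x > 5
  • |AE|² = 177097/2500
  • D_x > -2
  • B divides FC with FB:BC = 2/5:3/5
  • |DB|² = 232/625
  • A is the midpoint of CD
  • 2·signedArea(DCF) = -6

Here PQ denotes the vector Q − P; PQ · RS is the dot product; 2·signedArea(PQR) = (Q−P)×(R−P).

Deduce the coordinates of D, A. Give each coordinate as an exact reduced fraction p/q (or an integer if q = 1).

1. D_x = -46/25  [line -21·x + -24·y + -6 = 0 ∩ |DB|² = 232/625]
2. D_y = 34/25  [line -21·x + -24·y + -6 = 0 ∩ |DB|² = 232/625]
   → D = (-46/25, 34/25)
3. A_x = 127/25  [A is the midpoint of CD]
4. A_y = -241/50  [A is the midpoint of CD]
   → A = (127/25, -241/50)

A = (127/25, -241/50)
D = (-46/25, 34/25)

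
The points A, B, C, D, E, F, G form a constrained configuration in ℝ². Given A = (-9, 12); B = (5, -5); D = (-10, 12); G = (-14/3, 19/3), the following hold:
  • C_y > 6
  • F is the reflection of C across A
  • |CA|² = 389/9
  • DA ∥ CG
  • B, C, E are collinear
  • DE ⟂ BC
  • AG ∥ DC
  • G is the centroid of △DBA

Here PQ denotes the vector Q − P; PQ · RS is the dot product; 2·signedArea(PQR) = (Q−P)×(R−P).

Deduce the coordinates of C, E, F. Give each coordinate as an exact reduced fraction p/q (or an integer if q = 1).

C = (-17/3, 19/3)
E = (-5739/545, 6268/545)
F = (-37/3, 53/3)

1. C_x = -17/3  [DA ∥ CG ∩ AG ∥ DC]
2. C_y = 19/3  [DA ∥ CG ∩ AG ∥ DC]
   → C = (-17/3, 19/3)
3. E_x = -5739/545  [B, C, E are collinear ∩ DE ⟂ BC]
4. E_y = 6268/545  [B, C, E are collinear ∩ DE ⟂ BC]
   → E = (-5739/545, 6268/545)
5. F_x = -37/3  [F is the reflection of C across A]
6. F_y = 53/3  [F is the reflection of C across A]
   → F = (-37/3, 53/3)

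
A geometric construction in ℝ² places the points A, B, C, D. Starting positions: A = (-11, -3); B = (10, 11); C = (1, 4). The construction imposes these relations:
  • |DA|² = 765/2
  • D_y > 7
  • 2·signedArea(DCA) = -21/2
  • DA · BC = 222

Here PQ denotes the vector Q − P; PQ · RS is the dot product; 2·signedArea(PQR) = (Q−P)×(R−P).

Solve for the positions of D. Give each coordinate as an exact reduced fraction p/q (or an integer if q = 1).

D = (11/2, 15/2)

1. D_x = 11/2  [2·signedArea(DCA) = -21/2 ∩ DA · BC = 222]
2. D_y = 15/2  [2·signedArea(DCA) = -21/2 ∩ DA · BC = 222]
   → D = (11/2, 15/2)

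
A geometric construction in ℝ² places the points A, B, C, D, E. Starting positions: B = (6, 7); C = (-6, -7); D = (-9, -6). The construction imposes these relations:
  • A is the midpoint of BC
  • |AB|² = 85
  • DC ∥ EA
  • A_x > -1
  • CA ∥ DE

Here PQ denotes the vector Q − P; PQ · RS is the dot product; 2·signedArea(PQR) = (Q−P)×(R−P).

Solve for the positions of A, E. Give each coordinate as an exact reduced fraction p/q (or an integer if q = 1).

1. A_x = 0  [A is the midpoint of BC]
2. A_y = 0  [A is the midpoint of BC]
   → A = (0, 0)
3. E_x = -3  [DC ∥ EA ∩ CA ∥ DE]
4. E_y = 1  [DC ∥ EA ∩ CA ∥ DE]
   → E = (-3, 1)

A = (0, 0)
E = (-3, 1)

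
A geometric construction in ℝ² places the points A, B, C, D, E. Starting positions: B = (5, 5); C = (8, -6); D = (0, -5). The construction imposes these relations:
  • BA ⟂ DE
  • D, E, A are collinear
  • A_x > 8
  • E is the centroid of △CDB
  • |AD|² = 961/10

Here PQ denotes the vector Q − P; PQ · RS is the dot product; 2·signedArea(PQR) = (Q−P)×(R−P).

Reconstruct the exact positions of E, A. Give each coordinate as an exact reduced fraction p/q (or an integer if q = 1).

A = (403/50, 29/50)
E = (13/3, -2)

1. E_x = 13/3  [E is the centroid of △CDB]
2. E_y = -2  [E is the centroid of △CDB]
   → E = (13/3, -2)
3. A_x = 403/50  [D, E, A are collinear ∩ BA ⟂ DE]
4. A_y = 29/50  [D, E, A are collinear ∩ BA ⟂ DE]
   → A = (403/50, 29/50)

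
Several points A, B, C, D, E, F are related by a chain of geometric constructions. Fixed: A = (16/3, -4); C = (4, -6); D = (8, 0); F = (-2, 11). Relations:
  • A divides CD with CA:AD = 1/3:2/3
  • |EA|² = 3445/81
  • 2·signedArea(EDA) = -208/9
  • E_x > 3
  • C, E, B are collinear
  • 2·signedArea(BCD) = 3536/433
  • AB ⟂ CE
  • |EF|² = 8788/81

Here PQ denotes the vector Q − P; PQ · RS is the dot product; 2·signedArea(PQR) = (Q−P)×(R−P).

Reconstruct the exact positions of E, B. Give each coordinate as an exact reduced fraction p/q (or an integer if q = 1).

B = (5128/1299, -1748/433)
E = (34/9, 7/3)

1. E_x = 34/9  [line 4·x + -8/3·y + -80/9 = 0 ∩ |EA|² = 3445/81]
2. E_y = 7/3  [line 4·x + -8/3·y + -80/9 = 0 ∩ |EA|² = 3445/81]
   → E = (34/9, 7/3)
3. B_x = 5128/1299  [C, E, B are collinear ∩ AB ⟂ CE]
4. B_y = -1748/433  [C, E, B are collinear ∩ AB ⟂ CE]
   → B = (5128/1299, -1748/433)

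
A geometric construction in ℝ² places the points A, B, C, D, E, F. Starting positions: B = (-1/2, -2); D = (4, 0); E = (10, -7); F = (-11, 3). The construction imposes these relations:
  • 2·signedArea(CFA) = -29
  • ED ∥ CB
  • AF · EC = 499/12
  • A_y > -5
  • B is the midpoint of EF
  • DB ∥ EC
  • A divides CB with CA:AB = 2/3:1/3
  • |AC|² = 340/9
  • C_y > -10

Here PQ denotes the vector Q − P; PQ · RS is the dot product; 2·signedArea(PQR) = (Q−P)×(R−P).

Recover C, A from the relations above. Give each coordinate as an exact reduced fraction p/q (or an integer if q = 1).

A = (3/2, -13/3)
C = (11/2, -9)

1. C_x = 11/2  [ED ∥ CB ∩ DB ∥ EC]
2. C_y = -9  [ED ∥ CB ∩ DB ∥ EC]
   → C = (11/2, -9)
3. A_x = 3/2  [A divides CB with CA:AB = 2/3:1/3]
4. A_y = -13/3  [A divides CB with CA:AB = 2/3:1/3]
   → A = (3/2, -13/3)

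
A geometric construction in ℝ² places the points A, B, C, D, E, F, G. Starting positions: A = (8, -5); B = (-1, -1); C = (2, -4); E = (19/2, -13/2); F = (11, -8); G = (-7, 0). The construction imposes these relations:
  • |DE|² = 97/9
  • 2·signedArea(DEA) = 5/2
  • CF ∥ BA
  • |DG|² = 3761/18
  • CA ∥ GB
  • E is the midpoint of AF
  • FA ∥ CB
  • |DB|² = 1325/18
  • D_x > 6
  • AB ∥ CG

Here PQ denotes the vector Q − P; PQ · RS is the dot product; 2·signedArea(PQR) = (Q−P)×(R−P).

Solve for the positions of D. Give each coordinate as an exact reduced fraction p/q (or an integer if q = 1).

1. D_x = 13/2  [line -3/2·x + -3/2·y + 2 = 0 ∩ |DB|² = 1325/18]
2. D_y = -31/6  [line -3/2·x + -3/2·y + 2 = 0 ∩ |DB|² = 1325/18]
   → D = (13/2, -31/6)

D = (13/2, -31/6)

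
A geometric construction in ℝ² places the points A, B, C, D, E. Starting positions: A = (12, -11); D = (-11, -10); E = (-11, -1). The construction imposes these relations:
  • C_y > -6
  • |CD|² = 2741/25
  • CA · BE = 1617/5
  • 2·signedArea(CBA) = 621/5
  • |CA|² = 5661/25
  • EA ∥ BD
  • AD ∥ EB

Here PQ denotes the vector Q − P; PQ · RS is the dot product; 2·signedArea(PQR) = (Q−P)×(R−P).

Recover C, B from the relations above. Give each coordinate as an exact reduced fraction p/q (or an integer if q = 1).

1. B_x = -34  [EA ∥ BD ∩ AD ∥ EB]
2. B_y = 0  [EA ∥ BD ∩ AD ∥ EB]
   → B = (-34, 0)
3. C_x = -9/5  [CA · BE = 1617/5 ∩ 2·signedArea(CBA) = 621/5]
4. C_y = -5  [CA · BE = 1617/5 ∩ 2·signedArea(CBA) = 621/5]
   → C = (-9/5, -5)

B = (-34, 0)
C = (-9/5, -5)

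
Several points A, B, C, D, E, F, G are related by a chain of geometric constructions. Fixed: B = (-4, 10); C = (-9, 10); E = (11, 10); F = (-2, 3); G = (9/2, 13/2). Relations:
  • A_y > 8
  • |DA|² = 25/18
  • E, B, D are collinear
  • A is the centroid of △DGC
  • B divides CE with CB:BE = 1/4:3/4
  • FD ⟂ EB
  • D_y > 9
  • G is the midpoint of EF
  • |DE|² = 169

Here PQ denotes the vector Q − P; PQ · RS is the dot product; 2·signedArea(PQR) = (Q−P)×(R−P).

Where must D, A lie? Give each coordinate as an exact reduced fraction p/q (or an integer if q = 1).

1. D_x = -2  [E, B, D are collinear ∩ FD ⟂ EB]
2. D_y = 10  [E, B, D are collinear ∩ FD ⟂ EB]
   → D = (-2, 10)
3. A_x = -13/6  [A is the centroid of △DGC]
4. A_y = 53/6  [A is the centroid of △DGC]
   → A = (-13/6, 53/6)

A = (-13/6, 53/6)
D = (-2, 10)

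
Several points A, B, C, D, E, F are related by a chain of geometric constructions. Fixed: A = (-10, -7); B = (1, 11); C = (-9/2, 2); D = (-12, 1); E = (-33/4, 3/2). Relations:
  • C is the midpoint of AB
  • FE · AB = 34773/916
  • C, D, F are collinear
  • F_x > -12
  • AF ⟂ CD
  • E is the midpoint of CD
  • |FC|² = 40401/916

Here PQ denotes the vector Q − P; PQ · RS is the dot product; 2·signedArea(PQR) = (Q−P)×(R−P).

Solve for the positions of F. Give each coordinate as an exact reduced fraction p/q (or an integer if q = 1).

F = (-2538/229, 257/229)

1. F_x = -2538/229  [C, D, F are collinear ∩ AF ⟂ CD]
2. F_y = 257/229  [C, D, F are collinear ∩ AF ⟂ CD]
   → F = (-2538/229, 257/229)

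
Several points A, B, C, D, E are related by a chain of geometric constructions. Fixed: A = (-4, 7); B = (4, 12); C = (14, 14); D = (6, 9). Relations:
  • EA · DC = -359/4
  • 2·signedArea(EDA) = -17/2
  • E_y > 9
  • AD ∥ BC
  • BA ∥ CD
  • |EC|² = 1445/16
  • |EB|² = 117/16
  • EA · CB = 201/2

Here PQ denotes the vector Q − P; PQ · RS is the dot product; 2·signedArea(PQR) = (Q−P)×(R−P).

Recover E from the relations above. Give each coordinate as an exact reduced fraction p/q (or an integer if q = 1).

E = (11/2, 39/4)

1. E_x = 11/2  [EA · DC = -359/4 ∩ 2·signedArea(EDA) = -17/2]
2. E_y = 39/4  [EA · DC = -359/4 ∩ 2·signedArea(EDA) = -17/2]
   → E = (11/2, 39/4)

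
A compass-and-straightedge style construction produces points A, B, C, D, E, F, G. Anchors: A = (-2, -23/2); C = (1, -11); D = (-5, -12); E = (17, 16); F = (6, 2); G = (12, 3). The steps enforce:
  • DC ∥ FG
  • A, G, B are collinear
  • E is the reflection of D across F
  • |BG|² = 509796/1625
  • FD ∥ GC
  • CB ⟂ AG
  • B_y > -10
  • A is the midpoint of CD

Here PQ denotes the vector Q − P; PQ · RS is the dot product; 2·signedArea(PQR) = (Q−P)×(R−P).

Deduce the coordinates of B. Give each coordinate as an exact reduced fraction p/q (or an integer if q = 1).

1. B_x = -492/1625  [A, G, B are collinear ∩ CB ⟂ AG]
2. B_y = -15831/1625  [A, G, B are collinear ∩ CB ⟂ AG]
   → B = (-492/1625, -15831/1625)

B = (-492/1625, -15831/1625)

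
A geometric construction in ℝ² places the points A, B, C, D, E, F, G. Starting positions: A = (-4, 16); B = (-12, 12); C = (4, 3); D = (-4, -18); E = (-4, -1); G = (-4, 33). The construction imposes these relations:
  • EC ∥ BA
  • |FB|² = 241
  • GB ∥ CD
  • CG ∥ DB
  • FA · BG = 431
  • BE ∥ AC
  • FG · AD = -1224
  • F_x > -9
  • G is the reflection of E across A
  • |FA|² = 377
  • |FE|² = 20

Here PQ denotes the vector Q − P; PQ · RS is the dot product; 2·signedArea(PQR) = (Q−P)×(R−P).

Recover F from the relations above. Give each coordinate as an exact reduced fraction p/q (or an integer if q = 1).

F = (-8, -3)

1. F_x = -8  [FG · AD = -1224 ∩ FA · BG = 431]
2. F_y = -3  [FG · AD = -1224 ∩ FA · BG = 431]
   → F = (-8, -3)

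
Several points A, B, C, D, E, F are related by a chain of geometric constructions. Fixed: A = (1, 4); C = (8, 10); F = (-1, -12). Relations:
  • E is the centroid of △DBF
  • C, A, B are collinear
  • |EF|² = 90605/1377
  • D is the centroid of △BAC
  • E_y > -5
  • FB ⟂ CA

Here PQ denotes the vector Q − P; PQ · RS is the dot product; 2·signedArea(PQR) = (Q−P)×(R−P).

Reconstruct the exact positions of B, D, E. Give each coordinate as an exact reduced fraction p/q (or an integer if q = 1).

1. B_x = -137/17  [C, A, B are collinear ∩ FB ⟂ CA]
2. B_y = -64/17  [C, A, B are collinear ∩ FB ⟂ CA]
   → B = (-137/17, -64/17)
3. D_x = 16/51  [D is the centroid of △BAC]
4. D_y = 58/17  [D is the centroid of △BAC]
   → D = (16/51, 58/17)
5. E_x = -446/153  [E is the centroid of △DBF]
6. E_y = -70/17  [E is the centroid of △DBF]
   → E = (-446/153, -70/17)

B = (-137/17, -64/17)
D = (16/51, 58/17)
E = (-446/153, -70/17)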